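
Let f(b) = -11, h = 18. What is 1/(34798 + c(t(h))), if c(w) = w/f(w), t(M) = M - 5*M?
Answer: 11/382850 ≈ 2.8732e-5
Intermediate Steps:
t(M) = -4*M
c(w) = -w/11 (c(w) = w/(-11) = w*(-1/11) = -w/11)
1/(34798 + c(t(h))) = 1/(34798 - (-4)*18/11) = 1/(34798 - 1/11*(-72)) = 1/(34798 + 72/11) = 1/(382850/11) = 11/382850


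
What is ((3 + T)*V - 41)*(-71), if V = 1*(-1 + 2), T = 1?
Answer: 2627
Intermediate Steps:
V = 1 (V = 1*1 = 1)
((3 + T)*V - 41)*(-71) = ((3 + 1)*1 - 41)*(-71) = (4*1 - 41)*(-71) = (4 - 41)*(-71) = -37*(-71) = 2627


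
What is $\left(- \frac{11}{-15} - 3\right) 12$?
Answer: $- \frac{136}{5} \approx -27.2$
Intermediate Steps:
$\left(- \frac{11}{-15} - 3\right) 12 = \left(\left(-11\right) \left(- \frac{1}{15}\right) - 3\right) 12 = \left(\frac{11}{15} - 3\right) 12 = \left(- \frac{34}{15}\right) 12 = - \frac{136}{5}$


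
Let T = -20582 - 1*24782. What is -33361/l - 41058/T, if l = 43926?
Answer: 36265663/249082383 ≈ 0.14560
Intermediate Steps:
T = -45364 (T = -20582 - 24782 = -45364)
-33361/l - 41058/T = -33361/43926 - 41058/(-45364) = -33361*1/43926 - 41058*(-1/45364) = -33361/43926 + 20529/22682 = 36265663/249082383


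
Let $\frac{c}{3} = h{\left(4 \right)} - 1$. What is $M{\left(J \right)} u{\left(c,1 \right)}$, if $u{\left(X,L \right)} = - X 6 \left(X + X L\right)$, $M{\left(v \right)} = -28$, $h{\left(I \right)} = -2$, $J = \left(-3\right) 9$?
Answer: $27216$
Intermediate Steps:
$J = -27$
$c = -9$ ($c = 3 \left(-2 - 1\right) = 3 \left(-3\right) = -9$)
$u{\left(X,L \right)} = - 6 X \left(X + L X\right)$
$M{\left(J \right)} u{\left(c,1 \right)} = - 28 \cdot 6 \left(-9\right)^{2} \left(-1 - 1\right) = - 28 \cdot 6 \cdot 81 \left(-1 - 1\right) = - 28 \cdot 6 \cdot 81 \left(-2\right) = \left(-28\right) \left(-972\right) = 27216$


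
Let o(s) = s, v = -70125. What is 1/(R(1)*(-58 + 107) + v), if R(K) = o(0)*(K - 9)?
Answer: -1/70125 ≈ -1.4260e-5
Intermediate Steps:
R(K) = 0 (R(K) = 0*(K - 9) = 0*(-9 + K) = 0)
1/(R(1)*(-58 + 107) + v) = 1/(0*(-58 + 107) - 70125) = 1/(0*49 - 70125) = 1/(0 - 70125) = 1/(-70125) = -1/70125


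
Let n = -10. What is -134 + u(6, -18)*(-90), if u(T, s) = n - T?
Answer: 1306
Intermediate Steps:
u(T, s) = -10 - T
-134 + u(6, -18)*(-90) = -134 + (-10 - 1*6)*(-90) = -134 + (-10 - 6)*(-90) = -134 - 16*(-90) = -134 + 1440 = 1306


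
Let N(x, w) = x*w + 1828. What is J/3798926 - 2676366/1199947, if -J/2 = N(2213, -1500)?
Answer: -157518232582/325607846923 ≈ -0.48377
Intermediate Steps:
N(x, w) = 1828 + w*x (N(x, w) = w*x + 1828 = 1828 + w*x)
J = 6635344 (J = -2*(1828 - 1500*2213) = -2*(1828 - 3319500) = -2*(-3317672) = 6635344)
J/3798926 - 2676366/1199947 = 6635344/3798926 - 2676366/1199947 = 6635344*(1/3798926) - 2676366*1/1199947 = 3317672/1899463 - 382338/171421 = -157518232582/325607846923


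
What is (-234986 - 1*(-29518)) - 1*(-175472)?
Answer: -29996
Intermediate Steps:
(-234986 - 1*(-29518)) - 1*(-175472) = (-234986 + 29518) + 175472 = -205468 + 175472 = -29996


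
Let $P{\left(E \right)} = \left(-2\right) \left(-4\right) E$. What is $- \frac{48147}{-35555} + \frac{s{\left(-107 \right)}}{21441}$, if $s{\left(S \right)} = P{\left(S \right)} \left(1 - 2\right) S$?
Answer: $- \frac{2224233733}{762334755} \approx -2.9177$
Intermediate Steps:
$P{\left(E \right)} = 8 E$
$s{\left(S \right)} = - 8 S^{2}$ ($s{\left(S \right)} = 8 S \left(1 - 2\right) S = 8 S \left(-1\right) S = - 8 S S = - 8 S^{2}$)
$- \frac{48147}{-35555} + \frac{s{\left(-107 \right)}}{21441} = - \frac{48147}{-35555} + \frac{\left(-8\right) \left(-107\right)^{2}}{21441} = \left(-48147\right) \left(- \frac{1}{35555}\right) + \left(-8\right) 11449 \cdot \frac{1}{21441} = \frac{48147}{35555} - \frac{91592}{21441} = - \frac{2224233733}{762334755}$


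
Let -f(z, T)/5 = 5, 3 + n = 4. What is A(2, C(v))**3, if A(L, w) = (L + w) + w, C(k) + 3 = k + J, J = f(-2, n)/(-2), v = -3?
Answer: 3375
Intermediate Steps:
n = 1 (n = -3 + 4 = 1)
f(z, T) = -25 (f(z, T) = -5*5 = -25)
J = 25/2 (J = -25/(-2) = -25*(-1/2) = 25/2 ≈ 12.500)
C(k) = 19/2 + k (C(k) = -3 + (k + 25/2) = -3 + (25/2 + k) = 19/2 + k)
A(L, w) = L + 2*w
A(2, C(v))**3 = (2 + 2*(19/2 - 3))**3 = (2 + 2*(13/2))**3 = (2 + 13)**3 = 15**3 = 3375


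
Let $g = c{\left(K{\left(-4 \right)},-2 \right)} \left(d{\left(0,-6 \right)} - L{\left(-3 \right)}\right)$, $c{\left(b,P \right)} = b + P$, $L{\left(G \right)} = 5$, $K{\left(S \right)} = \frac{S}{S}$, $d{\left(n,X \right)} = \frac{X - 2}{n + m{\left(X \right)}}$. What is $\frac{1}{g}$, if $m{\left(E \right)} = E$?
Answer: $\frac{3}{11} \approx 0.27273$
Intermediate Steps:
$d{\left(n,X \right)} = \frac{-2 + X}{X + n}$ ($d{\left(n,X \right)} = \frac{X - 2}{n + X} = \frac{-2 + X}{X + n}$)
$K{\left(S \right)} = 1$
$c{\left(b,P \right)} = P + b$
$g = \frac{11}{3}$ ($g = \left(-2 + 1\right) \left(\frac{-2 - 6}{-6 + 0} - 5\right) = - (\frac{1}{-6} \left(-8\right) - 5) = - (\left(- \frac{1}{6}\right) \left(-8\right) - 5) = - (\frac{4}{3} - 5) = \left(-1\right) \left(- \frac{11}{3}\right) = \frac{11}{3} \approx 3.6667$)
$\frac{1}{g} = \frac{1}{\frac{11}{3}} = \frac{3}{11}$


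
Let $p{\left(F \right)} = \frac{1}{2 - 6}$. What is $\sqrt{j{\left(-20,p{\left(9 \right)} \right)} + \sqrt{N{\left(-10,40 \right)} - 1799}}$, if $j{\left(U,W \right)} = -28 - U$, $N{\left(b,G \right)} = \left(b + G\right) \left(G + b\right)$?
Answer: $\sqrt{-8 + i \sqrt{899}} \approx 3.3935 + 4.4177 i$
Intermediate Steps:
$N{\left(b,G \right)} = \left(G + b\right)^{2}$ ($N{\left(b,G \right)} = \left(G + b\right) \left(G + b\right) = \left(G + b\right)^{2}$)
$p{\left(F \right)} = - \frac{1}{4}$ ($p{\left(F \right)} = \frac{1}{2 - 6} = \frac{1}{-4} = - \frac{1}{4}$)
$\sqrt{j{\left(-20,p{\left(9 \right)} \right)} + \sqrt{N{\left(-10,40 \right)} - 1799}} = \sqrt{\left(-28 - -20\right) + \sqrt{\left(40 - 10\right)^{2} - 1799}} = \sqrt{\left(-28 + 20\right) + \sqrt{30^{2} - 1799}} = \sqrt{-8 + \sqrt{900 - 1799}} = \sqrt{-8 + \sqrt{-899}} = \sqrt{-8 + i \sqrt{899}}$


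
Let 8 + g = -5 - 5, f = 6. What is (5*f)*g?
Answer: -540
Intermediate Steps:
g = -18 (g = -8 + (-5 - 5) = -8 - 10 = -18)
(5*f)*g = (5*6)*(-18) = 30*(-18) = -540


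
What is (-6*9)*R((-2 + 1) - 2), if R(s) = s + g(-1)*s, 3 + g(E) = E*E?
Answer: -162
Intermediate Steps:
g(E) = -3 + E**2 (g(E) = -3 + E*E = -3 + E**2)
R(s) = -s (R(s) = s + (-3 + (-1)**2)*s = s + (-3 + 1)*s = s - 2*s = -s)
(-6*9)*R((-2 + 1) - 2) = (-6*9)*(-((-2 + 1) - 2)) = -(-54)*(-1 - 2) = -(-54)*(-3) = -54*3 = -162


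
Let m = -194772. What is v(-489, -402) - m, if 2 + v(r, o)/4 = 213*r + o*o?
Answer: 424552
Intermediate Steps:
v(r, o) = -8 + 4*o² + 852*r (v(r, o) = -8 + 4*(213*r + o*o) = -8 + 4*(213*r + o²) = -8 + 4*(o² + 213*r) = -8 + (4*o² + 852*r) = -8 + 4*o² + 852*r)
v(-489, -402) - m = (-8 + 4*(-402)² + 852*(-489)) - 1*(-194772) = (-8 + 4*161604 - 416628) + 194772 = (-8 + 646416 - 416628) + 194772 = 229780 + 194772 = 424552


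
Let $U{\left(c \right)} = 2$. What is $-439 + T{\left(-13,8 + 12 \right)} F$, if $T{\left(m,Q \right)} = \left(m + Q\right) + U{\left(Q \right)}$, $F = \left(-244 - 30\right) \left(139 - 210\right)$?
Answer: $174647$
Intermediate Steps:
$F = 19454$ ($F = \left(-274\right) \left(-71\right) = 19454$)
$T{\left(m,Q \right)} = 2 + Q + m$ ($T{\left(m,Q \right)} = \left(m + Q\right) + 2 = \left(Q + m\right) + 2 = 2 + Q + m$)
$-439 + T{\left(-13,8 + 12 \right)} F = -439 + \left(2 + \left(8 + 12\right) - 13\right) 19454 = -439 + \left(2 + 20 - 13\right) 19454 = -439 + 9 \cdot 19454 = -439 + 175086 = 174647$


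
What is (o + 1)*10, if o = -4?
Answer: -30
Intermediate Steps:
(o + 1)*10 = (-4 + 1)*10 = -3*10 = -30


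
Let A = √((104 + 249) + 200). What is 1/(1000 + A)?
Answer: 1000/999447 - √553/999447 ≈ 0.00097702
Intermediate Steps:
A = √553 (A = √(353 + 200) = √553 ≈ 23.516)
1/(1000 + A) = 1/(1000 + √553)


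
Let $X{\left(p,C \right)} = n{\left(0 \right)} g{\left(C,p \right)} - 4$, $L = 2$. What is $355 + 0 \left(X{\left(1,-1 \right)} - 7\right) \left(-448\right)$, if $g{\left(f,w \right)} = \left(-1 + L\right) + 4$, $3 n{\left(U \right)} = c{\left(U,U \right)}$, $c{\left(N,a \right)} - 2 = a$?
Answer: $355$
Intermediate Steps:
$c{\left(N,a \right)} = 2 + a$
$n{\left(U \right)} = \frac{2}{3} + \frac{U}{3}$ ($n{\left(U \right)} = \frac{2 + U}{3} = \frac{2}{3} + \frac{U}{3}$)
$g{\left(f,w \right)} = 5$ ($g{\left(f,w \right)} = \left(-1 + 2\right) + 4 = 1 + 4 = 5$)
$X{\left(p,C \right)} = - \frac{2}{3}$ ($X{\left(p,C \right)} = \left(\frac{2}{3} + \frac{1}{3} \cdot 0\right) 5 - 4 = \left(\frac{2}{3} + 0\right) 5 - 4 = \frac{2}{3} \cdot 5 - 4 = \frac{10}{3} - 4 = - \frac{2}{3}$)
$355 + 0 \left(X{\left(1,-1 \right)} - 7\right) \left(-448\right) = 355 + 0 \left(- \frac{2}{3} - 7\right) \left(-448\right) = 355 + 0 \left(- \frac{23}{3}\right) \left(-448\right) = 355 + 0 \left(-448\right) = 355 + 0 = 355$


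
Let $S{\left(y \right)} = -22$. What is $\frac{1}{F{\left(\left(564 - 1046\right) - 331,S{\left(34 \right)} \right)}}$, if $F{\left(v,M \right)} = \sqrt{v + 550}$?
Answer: $- \frac{i \sqrt{263}}{263} \approx - 0.061663 i$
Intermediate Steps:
$F{\left(v,M \right)} = \sqrt{550 + v}$
$\frac{1}{F{\left(\left(564 - 1046\right) - 331,S{\left(34 \right)} \right)}} = \frac{1}{\sqrt{550 + \left(\left(564 - 1046\right) - 331\right)}} = \frac{1}{\sqrt{550 - 813}} = \frac{1}{\sqrt{-263}} = \frac{1}{i \sqrt{263}} = - \frac{i \sqrt{263}}{263}$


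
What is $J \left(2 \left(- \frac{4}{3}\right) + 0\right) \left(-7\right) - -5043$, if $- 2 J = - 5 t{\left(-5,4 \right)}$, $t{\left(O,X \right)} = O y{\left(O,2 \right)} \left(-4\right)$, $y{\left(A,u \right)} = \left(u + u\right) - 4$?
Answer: $5043$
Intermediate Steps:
$y{\left(A,u \right)} = -4 + 2 u$ ($y{\left(A,u \right)} = 2 u - 4 = -4 + 2 u$)
$t{\left(O,X \right)} = 0$ ($t{\left(O,X \right)} = O \left(-4 + 2 \cdot 2\right) \left(-4\right) = O \left(-4 + 4\right) \left(-4\right) = O 0 \left(-4\right) = 0 \left(-4\right) = 0$)
$J = 0$ ($J = - \frac{\left(-5\right) 0}{2} = \left(- \frac{1}{2}\right) 0 = 0$)
$J \left(2 \left(- \frac{4}{3}\right) + 0\right) \left(-7\right) - -5043 = 0 \left(2 \left(- \frac{4}{3}\right) + 0\right) \left(-7\right) - -5043 = 0 \left(2 \left(\left(-4\right) \frac{1}{3}\right) + 0\right) \left(-7\right) + 5043 = 0 \left(2 \left(- \frac{4}{3}\right) + 0\right) \left(-7\right) + 5043 = 0 \left(- \frac{8}{3} + 0\right) \left(-7\right) + 5043 = 0 \left(- \frac{8}{3}\right) \left(-7\right) + 5043 = 0 \left(-7\right) + 5043 = 0 + 5043 = 5043$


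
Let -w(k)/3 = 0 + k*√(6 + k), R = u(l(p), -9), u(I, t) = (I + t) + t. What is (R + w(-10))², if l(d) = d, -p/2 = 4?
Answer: -2924 - 3120*I ≈ -2924.0 - 3120.0*I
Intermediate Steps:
p = -8 (p = -2*4 = -8)
u(I, t) = I + 2*t
R = -26 (R = -8 + 2*(-9) = -8 - 18 = -26)
w(k) = -3*k*√(6 + k) (w(k) = -3*(0 + k*√(6 + k)) = -3*k*√(6 + k))
(R + w(-10))² = (-26 - 3*(-10)*√(6 - 10))² = (-26 - 3*(-10)*√(-4))² = (-26 - 3*(-10)*2*I)² = (-26 + 60*I)²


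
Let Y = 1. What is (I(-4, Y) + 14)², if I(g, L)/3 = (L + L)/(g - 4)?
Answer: 2809/16 ≈ 175.56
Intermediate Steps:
I(g, L) = 6*L/(-4 + g) (I(g, L) = 3*((L + L)/(g - 4)) = 3*((2*L)/(-4 + g)) = 3*(2*L/(-4 + g)) = 6*L/(-4 + g))
(I(-4, Y) + 14)² = (6*1/(-4 - 4) + 14)² = (6*1/(-8) + 14)² = (6*1*(-⅛) + 14)² = (-¾ + 14)² = (53/4)² = 2809/16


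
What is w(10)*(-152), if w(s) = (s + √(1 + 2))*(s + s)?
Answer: -30400 - 3040*√3 ≈ -35665.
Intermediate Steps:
w(s) = 2*s*(s + √3) (w(s) = (s + √3)*(2*s) = 2*s*(s + √3))
w(10)*(-152) = (2*10*(10 + √3))*(-152) = (200 + 20*√3)*(-152) = -30400 - 3040*√3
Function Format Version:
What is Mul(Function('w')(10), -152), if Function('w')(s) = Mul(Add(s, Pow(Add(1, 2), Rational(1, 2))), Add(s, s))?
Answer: Add(-30400, Mul(-3040, Pow(3, Rational(1, 2)))) ≈ -35665.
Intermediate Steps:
Function('w')(s) = Mul(2, s, Add(s, Pow(3, Rational(1, 2)))) (Function('w')(s) = Mul(Add(s, Pow(3, Rational(1, 2))), Mul(2, s)) = Mul(2, s, Add(s, Pow(3, Rational(1, 2)))))
Mul(Function('w')(10), -152) = Mul(Mul(2, 10, Add(10, Pow(3, Rational(1, 2)))), -152) = Mul(Add(200, Mul(20, Pow(3, Rational(1, 2)))), -152) = Add(-30400, Mul(-3040, Pow(3, Rational(1, 2))))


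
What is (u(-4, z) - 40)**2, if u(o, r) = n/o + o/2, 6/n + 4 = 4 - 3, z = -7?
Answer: 6889/4 ≈ 1722.3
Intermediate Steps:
n = -2 (n = 6/(-4 + (4 - 3)) = 6/(-4 + 1) = 6/(-3) = 6*(-1/3) = -2)
u(o, r) = o/2 - 2/o (u(o, r) = -2/o + o/2 = o/2 - 2/o)
(u(-4, z) - 40)**2 = (((1/2)*(-4) - 2/(-4)) - 40)**2 = ((-2 - 2*(-1/4)) - 40)**2 = ((-2 + 1/2) - 40)**2 = (-3/2 - 40)**2 = (-83/2)**2 = 6889/4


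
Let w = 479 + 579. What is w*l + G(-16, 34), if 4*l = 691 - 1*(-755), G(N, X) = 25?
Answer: 382492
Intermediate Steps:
l = 723/2 (l = (691 - 1*(-755))/4 = (691 + 755)/4 = (¼)*1446 = 723/2 ≈ 361.50)
w = 1058
w*l + G(-16, 34) = 1058*(723/2) + 25 = 382467 + 25 = 382492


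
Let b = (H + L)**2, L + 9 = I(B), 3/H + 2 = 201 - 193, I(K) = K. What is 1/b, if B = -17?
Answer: 4/2601 ≈ 0.0015379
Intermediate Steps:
H = 1/2 (H = 3/(-2 + (201 - 193)) = 3/(-2 + 8) = 3/6 = 3*(1/6) = 1/2 ≈ 0.50000)
L = -26 (L = -9 - 17 = -26)
b = 2601/4 (b = (1/2 - 26)**2 = (-51/2)**2 = 2601/4 ≈ 650.25)
1/b = 1/(2601/4) = 4/2601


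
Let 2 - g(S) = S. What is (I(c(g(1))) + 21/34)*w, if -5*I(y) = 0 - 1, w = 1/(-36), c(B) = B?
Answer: -139/6120 ≈ -0.022712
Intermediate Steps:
g(S) = 2 - S
w = -1/36 ≈ -0.027778
I(y) = ⅕ (I(y) = -(0 - 1)/5 = -⅕*(-1) = ⅕)
(I(c(g(1))) + 21/34)*w = (⅕ + 21/34)*(-1/36) = (139/170)*(-1/36) = -139/6120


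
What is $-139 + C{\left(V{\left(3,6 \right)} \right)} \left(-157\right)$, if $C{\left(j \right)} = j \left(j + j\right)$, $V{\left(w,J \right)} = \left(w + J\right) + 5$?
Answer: $-61683$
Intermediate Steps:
$V{\left(w,J \right)} = 5 + J + w$ ($V{\left(w,J \right)} = \left(J + w\right) + 5 = 5 + J + w$)
$C{\left(j \right)} = 2 j^{2}$ ($C{\left(j \right)} = j 2 j = 2 j^{2}$)
$-139 + C{\left(V{\left(3,6 \right)} \right)} \left(-157\right) = -139 + 2 \left(5 + 6 + 3\right)^{2} \left(-157\right) = -139 + 2 \cdot 14^{2} \left(-157\right) = -139 + 2 \cdot 196 \left(-157\right) = -139 + 392 \left(-157\right) = -139 - 61544 = -61683$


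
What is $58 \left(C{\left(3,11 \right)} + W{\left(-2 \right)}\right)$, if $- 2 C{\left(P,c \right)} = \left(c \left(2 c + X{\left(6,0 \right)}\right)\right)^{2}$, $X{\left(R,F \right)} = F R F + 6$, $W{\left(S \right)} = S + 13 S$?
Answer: $-2752680$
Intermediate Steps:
$W{\left(S \right)} = 14 S$
$X{\left(R,F \right)} = 6 + R F^{2}$ ($X{\left(R,F \right)} = R F^{2} + 6 = 6 + R F^{2}$)
$C{\left(P,c \right)} = - \frac{c^{2} \left(6 + 2 c\right)^{2}}{2}$ ($C{\left(P,c \right)} = - \frac{\left(c \left(2 c + \left(6 + 6 \cdot 0^{2}\right)\right)\right)^{2}}{2} = - \frac{\left(c \left(2 c + \left(6 + 6 \cdot 0\right)\right)\right)^{2}}{2} = - \frac{\left(c \left(2 c + \left(6 + 0\right)\right)\right)^{2}}{2} = - \frac{\left(c \left(2 c + 6\right)\right)^{2}}{2} = - \frac{\left(c \left(6 + 2 c\right)\right)^{2}}{2} = - \frac{c^{2} \left(6 + 2 c\right)^{2}}{2}$)
$58 \left(C{\left(3,11 \right)} + W{\left(-2 \right)}\right) = 58 \left(- 2 \cdot 11^{2} \left(3 + 11\right)^{2} + 14 \left(-2\right)\right) = 58 \left(\left(-2\right) 121 \cdot 14^{2} - 28\right) = 58 \left(\left(-2\right) 121 \cdot 196 - 28\right) = 58 \left(-47432 - 28\right) = 58 \left(-47460\right) = -2752680$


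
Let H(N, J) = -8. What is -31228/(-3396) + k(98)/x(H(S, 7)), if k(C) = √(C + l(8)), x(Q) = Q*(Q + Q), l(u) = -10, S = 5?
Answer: 7807/849 + √22/64 ≈ 9.2688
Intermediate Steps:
x(Q) = 2*Q² (x(Q) = Q*(2*Q) = 2*Q²)
k(C) = √(-10 + C) (k(C) = √(C - 10) = √(-10 + C))
-31228/(-3396) + k(98)/x(H(S, 7)) = -31228/(-3396) + √(-10 + 98)/((2*(-8)²)) = -31228*(-1/3396) + √88/((2*64)) = 7807/849 + (2*√22)/128 = 7807/849 + (2*√22)*(1/128) = 7807/849 + √22/64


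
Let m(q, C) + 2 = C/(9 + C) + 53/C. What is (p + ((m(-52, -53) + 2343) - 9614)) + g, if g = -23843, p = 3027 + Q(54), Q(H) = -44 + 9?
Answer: -1237447/44 ≈ -28124.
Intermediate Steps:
Q(H) = -35
p = 2992 (p = 3027 - 35 = 2992)
m(q, C) = -2 + 53/C + C/(9 + C) (m(q, C) = -2 + (C/(9 + C) + 53/C) = -2 + (53/C + C/(9 + C)) = -2 + 53/C + C/(9 + C))
(p + ((m(-52, -53) + 2343) - 9614)) + g = (2992 + (((477 - 1*(-53)² + 35*(-53))/((-53)*(9 - 53)) + 2343) - 9614)) - 23843 = (2992 + ((-1/53*(477 - 1*2809 - 1855)/(-44) + 2343) - 9614)) - 23843 = (2992 + ((-1/53*(-1/44)*(477 - 2809 - 1855) + 2343) - 9614)) - 23843 = (2992 + ((-1/53*(-1/44)*(-4187) + 2343) - 9614)) - 23843 = (2992 + ((-79/44 + 2343) - 9614)) - 23843 = (2992 + (103013/44 - 9614)) - 23843 = (2992 - 320003/44) - 23843 = -188355/44 - 23843 = -1237447/44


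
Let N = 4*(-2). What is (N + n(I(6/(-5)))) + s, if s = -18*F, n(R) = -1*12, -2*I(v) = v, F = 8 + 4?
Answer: -236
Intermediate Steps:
F = 12
I(v) = -v/2
n(R) = -12
N = -8
s = -216 (s = -18*12 = -216)
(N + n(I(6/(-5)))) + s = (-8 - 12) - 216 = -20 - 216 = -236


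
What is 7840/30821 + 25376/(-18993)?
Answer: -994048/918969 ≈ -1.0817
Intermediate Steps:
7840/30821 + 25376/(-18993) = 7840*(1/30821) + 25376*(-1/18993) = 160/629 - 1952/1461 = -994048/918969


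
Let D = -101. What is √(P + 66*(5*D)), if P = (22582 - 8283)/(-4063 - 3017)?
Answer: I*√417703537230/3540 ≈ 182.57*I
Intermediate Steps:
P = -14299/7080 (P = 14299/(-7080) = 14299*(-1/7080) = -14299/7080 ≈ -2.0196)
√(P + 66*(5*D)) = √(-14299/7080 + 66*(5*(-101))) = √(-14299/7080 + 66*(-505)) = √(-14299/7080 - 33330) = √(-235990699/7080) = I*√417703537230/3540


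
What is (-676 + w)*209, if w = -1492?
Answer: -453112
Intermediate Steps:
(-676 + w)*209 = (-676 - 1492)*209 = -2168*209 = -453112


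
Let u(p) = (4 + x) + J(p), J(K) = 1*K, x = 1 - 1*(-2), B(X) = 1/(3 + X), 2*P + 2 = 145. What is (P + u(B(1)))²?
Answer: 99225/16 ≈ 6201.6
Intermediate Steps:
P = 143/2 (P = -1 + (½)*145 = -1 + 145/2 = 143/2 ≈ 71.500)
x = 3 (x = 1 + 2 = 3)
J(K) = K
u(p) = 7 + p (u(p) = (4 + 3) + p = 7 + p)
(P + u(B(1)))² = (143/2 + (7 + 1/(3 + 1)))² = (143/2 + (7 + 1/4))² = (143/2 + (7 + ¼))² = (143/2 + 29/4)² = (315/4)² = 99225/16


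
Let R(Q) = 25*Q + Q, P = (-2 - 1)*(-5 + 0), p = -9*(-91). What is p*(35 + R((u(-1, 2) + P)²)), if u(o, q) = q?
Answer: 6182631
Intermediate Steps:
p = 819
P = 15 (P = -3*(-5) = 15)
R(Q) = 26*Q
p*(35 + R((u(-1, 2) + P)²)) = 819*(35 + 26*(2 + 15)²) = 819*(35 + 26*17²) = 819*(35 + 26*289) = 819*(35 + 7514) = 819*7549 = 6182631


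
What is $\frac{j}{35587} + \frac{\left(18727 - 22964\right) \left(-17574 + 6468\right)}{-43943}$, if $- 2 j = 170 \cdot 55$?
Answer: $- \frac{1674791647139}{1563799541} \approx -1071.0$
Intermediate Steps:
$j = -4675$ ($j = - \frac{170 \cdot 55}{2} = \left(- \frac{1}{2}\right) 9350 = -4675$)
$\frac{j}{35587} + \frac{\left(18727 - 22964\right) \left(-17574 + 6468\right)}{-43943} = - \frac{4675}{35587} + \frac{\left(18727 - 22964\right) \left(-17574 + 6468\right)}{-43943} = \left(-4675\right) \frac{1}{35587} + \left(-4237\right) \left(-11106\right) \left(- \frac{1}{43943}\right) = - \frac{4675}{35587} + 47056122 \left(- \frac{1}{43943}\right) = - \frac{4675}{35587} - \frac{47056122}{43943} = - \frac{1674791647139}{1563799541}$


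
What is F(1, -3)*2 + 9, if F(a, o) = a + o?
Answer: 5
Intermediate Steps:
F(1, -3)*2 + 9 = (1 - 3)*2 + 9 = -2*2 + 9 = -4 + 9 = 5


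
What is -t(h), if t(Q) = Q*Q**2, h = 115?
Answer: -1520875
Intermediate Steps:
t(Q) = Q**3
-t(h) = -1*115**3 = -1*1520875 = -1520875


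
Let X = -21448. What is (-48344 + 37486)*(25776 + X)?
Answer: -46993424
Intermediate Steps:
(-48344 + 37486)*(25776 + X) = (-48344 + 37486)*(25776 - 21448) = -10858*4328 = -46993424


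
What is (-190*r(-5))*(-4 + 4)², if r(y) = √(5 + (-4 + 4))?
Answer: 0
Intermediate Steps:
r(y) = √5 (r(y) = √(5 + 0) = √5)
(-190*r(-5))*(-4 + 4)² = (-190*√5)*(-4 + 4)² = -190*√5*0² = -190*√5*0 = 0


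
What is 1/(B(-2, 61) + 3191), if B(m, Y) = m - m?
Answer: 1/3191 ≈ 0.00031338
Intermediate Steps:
B(m, Y) = 0
1/(B(-2, 61) + 3191) = 1/(0 + 3191) = 1/3191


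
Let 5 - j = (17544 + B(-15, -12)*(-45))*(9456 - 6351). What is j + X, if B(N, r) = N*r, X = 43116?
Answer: -29280499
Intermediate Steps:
j = -29323615 (j = 5 - (17544 - 15*(-12)*(-45))*(9456 - 6351) = 5 - (17544 + 180*(-45))*3105 = 5 - (17544 - 8100)*3105 = 5 - 9444*3105 = 5 - 1*29323620 = 5 - 29323620 = -29323615)
j + X = -29323615 + 43116 = -29280499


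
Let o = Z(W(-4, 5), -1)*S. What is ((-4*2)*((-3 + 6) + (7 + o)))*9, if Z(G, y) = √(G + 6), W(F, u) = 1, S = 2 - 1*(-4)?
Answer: -720 - 432*√7 ≈ -1863.0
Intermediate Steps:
S = 6 (S = 2 + 4 = 6)
Z(G, y) = √(6 + G)
o = 6*√7 (o = √(6 + 1)*6 = √7*6 = 6*√7 ≈ 15.875)
((-4*2)*((-3 + 6) + (7 + o)))*9 = ((-4*2)*((-3 + 6) + (7 + 6*√7)))*9 = -8*(3 + (7 + 6*√7))*9 = -8*(10 + 6*√7)*9 = (-80 - 48*√7)*9 = -720 - 432*√7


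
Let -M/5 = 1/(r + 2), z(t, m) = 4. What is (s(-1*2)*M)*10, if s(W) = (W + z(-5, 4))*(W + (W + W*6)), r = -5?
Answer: -1600/3 ≈ -533.33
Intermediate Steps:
M = 5/3 (M = -5/(-5 + 2) = -5/(-3) = -5*(-⅓) = 5/3 ≈ 1.6667)
s(W) = 8*W*(4 + W) (s(W) = (W + 4)*(W + (W + W*6)) = (4 + W)*(W + (W + 6*W)) = (4 + W)*(W + 7*W) = (4 + W)*(8*W) = 8*W*(4 + W))
(s(-1*2)*M)*10 = ((8*(-1*2)*(4 - 1*2))*(5/3))*10 = ((8*(-2)*(4 - 2))*(5/3))*10 = ((8*(-2)*2)*(5/3))*10 = -32*5/3*10 = -160/3*10 = -1600/3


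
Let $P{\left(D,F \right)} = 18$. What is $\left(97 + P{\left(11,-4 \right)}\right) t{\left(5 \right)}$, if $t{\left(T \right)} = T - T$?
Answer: $0$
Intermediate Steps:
$t{\left(T \right)} = 0$
$\left(97 + P{\left(11,-4 \right)}\right) t{\left(5 \right)} = \left(97 + 18\right) 0 = 115 \cdot 0 = 0$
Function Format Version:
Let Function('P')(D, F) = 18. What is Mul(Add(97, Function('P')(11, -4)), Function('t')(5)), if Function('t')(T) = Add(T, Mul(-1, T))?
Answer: 0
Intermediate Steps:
Function('t')(T) = 0
Mul(Add(97, Function('P')(11, -4)), Function('t')(5)) = Mul(Add(97, 18), 0) = Mul(115, 0) = 0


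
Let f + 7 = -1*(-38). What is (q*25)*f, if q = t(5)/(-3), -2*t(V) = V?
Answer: 3875/6 ≈ 645.83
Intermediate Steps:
f = 31 (f = -7 - 1*(-38) = -7 + 38 = 31)
t(V) = -V/2
q = ⅚ (q = -½*5/(-3) = -5/2*(-⅓) = ⅚ ≈ 0.83333)
(q*25)*f = ((⅚)*25)*31 = (125/6)*31 = 3875/6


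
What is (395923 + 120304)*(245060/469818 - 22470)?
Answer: -2724792043372900/234909 ≈ -1.1599e+10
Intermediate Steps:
(395923 + 120304)*(245060/469818 - 22470) = 516227*(245060*(1/469818) - 22470) = 516227*(122530/234909 - 22470) = 516227*(-5278282700/234909) = -2724792043372900/234909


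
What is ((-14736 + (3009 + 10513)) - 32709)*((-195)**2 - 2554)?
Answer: -1203282733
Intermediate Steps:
((-14736 + (3009 + 10513)) - 32709)*((-195)**2 - 2554) = ((-14736 + 13522) - 32709)*(38025 - 2554) = (-1214 - 32709)*35471 = -33923*35471 = -1203282733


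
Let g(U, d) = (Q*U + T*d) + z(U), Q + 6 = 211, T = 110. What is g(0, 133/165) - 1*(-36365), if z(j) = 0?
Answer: 109361/3 ≈ 36454.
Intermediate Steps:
Q = 205 (Q = -6 + 211 = 205)
g(U, d) = 110*d + 205*U (g(U, d) = (205*U + 110*d) + 0 = (110*d + 205*U) + 0 = 110*d + 205*U)
g(0, 133/165) - 1*(-36365) = (110*(133/165) + 205*0) - 1*(-36365) = (110*(133*(1/165)) + 0) + 36365 = (110*(133/165) + 0) + 36365 = (266/3 + 0) + 36365 = 266/3 + 36365 = 109361/3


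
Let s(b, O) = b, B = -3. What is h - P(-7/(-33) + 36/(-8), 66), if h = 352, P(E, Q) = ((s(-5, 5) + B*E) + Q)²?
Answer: -2470257/484 ≈ -5103.8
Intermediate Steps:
P(E, Q) = (-5 + Q - 3*E)² (P(E, Q) = ((-5 - 3*E) + Q)² = (-5 + Q - 3*E)²)
h - P(-7/(-33) + 36/(-8), 66) = 352 - (5 - 1*66 + 3*(-7/(-33) + 36/(-8)))² = 352 - (5 - 66 + 3*(-7*(-1/33) + 36*(-⅛)))² = 352 - (5 - 66 + 3*(7/33 - 9/2))² = 352 - (5 - 66 + 3*(-283/66))² = 352 - (5 - 66 - 283/22)² = 352 - (-1625/22)² = 352 - 1*2640625/484 = 352 - 2640625/484 = -2470257/484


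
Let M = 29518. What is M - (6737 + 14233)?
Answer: 8548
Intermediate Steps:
M - (6737 + 14233) = 29518 - (6737 + 14233) = 29518 - 1*20970 = 29518 - 20970 = 8548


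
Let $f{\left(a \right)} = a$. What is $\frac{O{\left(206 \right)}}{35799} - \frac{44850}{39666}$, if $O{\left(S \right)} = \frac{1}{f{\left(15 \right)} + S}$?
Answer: $- \frac{59139046414}{52303448769} \approx -1.1307$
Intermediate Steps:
$O{\left(S \right)} = \frac{1}{15 + S}$
$\frac{O{\left(206 \right)}}{35799} - \frac{44850}{39666} = \frac{1}{\left(15 + 206\right) 35799} - \frac{44850}{39666} = \frac{1}{221} \cdot \frac{1}{35799} - \frac{7475}{6611} = \frac{1}{7911579} - \frac{7475}{6611} = - \frac{59139046414}{52303448769}$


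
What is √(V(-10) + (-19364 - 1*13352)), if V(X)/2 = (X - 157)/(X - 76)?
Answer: I*√60484703/43 ≈ 180.86*I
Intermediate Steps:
V(X) = 2*(-157 + X)/(-76 + X) (V(X) = 2*((X - 157)/(X - 76)) = 2*((-157 + X)/(-76 + X)) = 2*(-157 + X)/(-76 + X))
√(V(-10) + (-19364 - 1*13352)) = √(2*(-157 - 10)/(-76 - 10) + (-19364 - 1*13352)) = √(2*(-167)/(-86) + (-19364 - 13352)) = √(2*(-1/86)*(-167) - 32716) = √(167/43 - 32716) = √(-1406621/43) = I*√60484703/43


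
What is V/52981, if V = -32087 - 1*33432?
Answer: -65519/52981 ≈ -1.2367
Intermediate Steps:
V = -65519 (V = -32087 - 33432 = -65519)
V/52981 = -65519/52981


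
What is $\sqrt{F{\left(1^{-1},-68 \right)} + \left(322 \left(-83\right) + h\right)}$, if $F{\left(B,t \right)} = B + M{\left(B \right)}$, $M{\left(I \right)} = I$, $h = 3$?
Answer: $3 i \sqrt{2969} \approx 163.47 i$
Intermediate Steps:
$F{\left(B,t \right)} = 2 B$ ($F{\left(B,t \right)} = B + B = 2 B$)
$\sqrt{F{\left(1^{-1},-68 \right)} + \left(322 \left(-83\right) + h\right)} = \sqrt{\frac{2}{1} + \left(322 \left(-83\right) + 3\right)} = \sqrt{2 \cdot 1 + \left(-26726 + 3\right)} = \sqrt{2 - 26723} = \sqrt{-26721} = 3 i \sqrt{2969}$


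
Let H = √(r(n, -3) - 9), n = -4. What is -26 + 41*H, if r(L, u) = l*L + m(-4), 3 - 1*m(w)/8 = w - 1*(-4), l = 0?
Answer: -26 + 41*√15 ≈ 132.79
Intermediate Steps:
m(w) = -8 - 8*w (m(w) = 24 - 8*(w - 1*(-4)) = 24 - 8*(w + 4) = 24 - 8*(4 + w) = 24 + (-32 - 8*w) = -8 - 8*w)
r(L, u) = 24 (r(L, u) = 0*L + (-8 - 8*(-4)) = 0 + (-8 + 32) = 0 + 24 = 24)
H = √15 (H = √(24 - 9) = √15 ≈ 3.8730)
-26 + 41*H = -26 + 41*√15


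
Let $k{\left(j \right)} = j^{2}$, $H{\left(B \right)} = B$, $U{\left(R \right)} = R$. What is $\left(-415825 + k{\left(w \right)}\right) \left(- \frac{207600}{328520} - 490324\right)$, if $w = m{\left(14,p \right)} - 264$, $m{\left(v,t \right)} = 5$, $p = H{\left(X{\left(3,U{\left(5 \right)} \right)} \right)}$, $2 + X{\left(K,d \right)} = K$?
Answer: $\frac{1404404713230288}{8213} \approx 1.71 \cdot 10^{11}$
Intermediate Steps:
$X{\left(K,d \right)} = -2 + K$
$p = 1$ ($p = -2 + 3 = 1$)
$w = -259$ ($w = 5 - 264 = -259$)
$\left(-415825 + k{\left(w \right)}\right) \left(- \frac{207600}{328520} - 490324\right) = \left(-415825 + \left(-259\right)^{2}\right) \left(- \frac{207600}{328520} - 490324\right) = \left(-415825 + 67081\right) \left(\left(-207600\right) \frac{1}{328520} - 490324\right) = - 348744 \left(- \frac{5190}{8213} - 490324\right) = \left(-348744\right) \left(- \frac{4027036202}{8213}\right) = \frac{1404404713230288}{8213}$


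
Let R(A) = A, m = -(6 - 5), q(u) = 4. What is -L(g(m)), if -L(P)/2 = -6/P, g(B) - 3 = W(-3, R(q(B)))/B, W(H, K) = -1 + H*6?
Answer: -6/11 ≈ -0.54545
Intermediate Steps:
m = -1 (m = -1*1 = -1)
W(H, K) = -1 + 6*H
g(B) = 3 - 19/B (g(B) = 3 + (-1 + 6*(-3))/B = 3 + (-1 - 18)/B = 3 - 19/B)
L(P) = 12/P (L(P) = -(-12)/P = 12/P)
-L(g(m)) = -12/(3 - 19/(-1)) = -12/(3 - 19*(-1)) = -12/(3 + 19) = -12/22 = -1*6/11 = -6/11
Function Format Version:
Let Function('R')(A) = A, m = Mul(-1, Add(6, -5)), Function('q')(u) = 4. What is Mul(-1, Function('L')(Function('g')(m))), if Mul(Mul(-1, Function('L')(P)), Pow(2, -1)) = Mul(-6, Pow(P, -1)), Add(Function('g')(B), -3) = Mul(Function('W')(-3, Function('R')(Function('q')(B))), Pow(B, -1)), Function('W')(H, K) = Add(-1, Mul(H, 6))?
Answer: Rational(-6, 11) ≈ -0.54545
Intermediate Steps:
m = -1 (m = Mul(-1, 1) = -1)
Function('W')(H, K) = Add(-1, Mul(6, H))
Function('g')(B) = Add(3, Mul(-19, Pow(B, -1))) (Function('g')(B) = Add(3, Mul(Add(-1, Mul(6, -3)), Pow(B, -1))) = Add(3, Mul(Add(-1, -18), Pow(B, -1))) = Add(3, Mul(-19, Pow(B, -1))))
Function('L')(P) = Mul(12, Pow(P, -1)) (Function('L')(P) = Mul(-2, Mul(-6, Pow(P, -1))) = Mul(12, Pow(P, -1)))
Mul(-1, Function('L')(Function('g')(m))) = Mul(-1, Mul(12, Pow(Add(3, Mul(-19, Pow(-1, -1))), -1))) = Mul(-1, Mul(12, Pow(Add(3, Mul(-19, -1)), -1))) = Mul(-1, Mul(12, Pow(Add(3, 19), -1))) = Mul(-1, Mul(12, Pow(22, -1))) = Mul(-1, Mul(12, Rational(1, 22))) = Mul(-1, Rational(6, 11)) = Rational(-6, 11)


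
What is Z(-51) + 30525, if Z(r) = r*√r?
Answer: 30525 - 51*I*√51 ≈ 30525.0 - 364.21*I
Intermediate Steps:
Z(r) = r^(3/2)
Z(-51) + 30525 = (-51)^(3/2) + 30525 = -51*I*√51 + 30525 = 30525 - 51*I*√51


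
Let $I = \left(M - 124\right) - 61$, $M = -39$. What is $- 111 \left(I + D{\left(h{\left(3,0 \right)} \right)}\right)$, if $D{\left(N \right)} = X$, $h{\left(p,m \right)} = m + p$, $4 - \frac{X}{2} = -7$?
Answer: $22422$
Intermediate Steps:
$X = 22$ ($X = 8 - -14 = 8 + 14 = 22$)
$I = -224$ ($I = \left(-39 - 124\right) - 61 = -163 - 61 = -224$)
$D{\left(N \right)} = 22$
$- 111 \left(I + D{\left(h{\left(3,0 \right)} \right)}\right) = - 111 \left(-224 + 22\right) = \left(-111\right) \left(-202\right) = 22422$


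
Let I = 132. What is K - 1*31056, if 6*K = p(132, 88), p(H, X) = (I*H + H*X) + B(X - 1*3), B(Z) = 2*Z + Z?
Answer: -52347/2 ≈ -26174.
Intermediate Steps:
B(Z) = 3*Z
p(H, X) = -9 + 3*X + 132*H + H*X (p(H, X) = (132*H + H*X) + 3*(X - 1*3) = (132*H + H*X) + 3*(X - 3) = (132*H + H*X) + 3*(-3 + X) = (132*H + H*X) + (-9 + 3*X) = -9 + 3*X + 132*H + H*X)
K = 9765/2 (K = (-9 + 3*88 + 132*132 + 132*88)/6 = (-9 + 264 + 17424 + 11616)/6 = (1/6)*29295 = 9765/2 ≈ 4882.5)
K - 1*31056 = 9765/2 - 1*31056 = 9765/2 - 31056 = -52347/2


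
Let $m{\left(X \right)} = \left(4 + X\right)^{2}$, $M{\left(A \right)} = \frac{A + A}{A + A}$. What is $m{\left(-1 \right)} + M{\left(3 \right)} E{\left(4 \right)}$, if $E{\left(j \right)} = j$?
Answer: $13$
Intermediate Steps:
$M{\left(A \right)} = 1$ ($M{\left(A \right)} = \frac{2 A}{2 A} = 2 A \frac{1}{2 A} = 1$)
$m{\left(-1 \right)} + M{\left(3 \right)} E{\left(4 \right)} = \left(4 - 1\right)^{2} + 1 \cdot 4 = 3^{2} + 4 = 9 + 4 = 13$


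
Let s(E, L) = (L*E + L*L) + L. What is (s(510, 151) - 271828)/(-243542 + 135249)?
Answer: 171866/108293 ≈ 1.5870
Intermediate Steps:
s(E, L) = L + L**2 + E*L (s(E, L) = (E*L + L**2) + L = (L**2 + E*L) + L = L + L**2 + E*L)
(s(510, 151) - 271828)/(-243542 + 135249) = (151*(1 + 510 + 151) - 271828)/(-243542 + 135249) = (151*662 - 271828)/(-108293) = (99962 - 271828)*(-1/108293) = -171866*(-1/108293) = 171866/108293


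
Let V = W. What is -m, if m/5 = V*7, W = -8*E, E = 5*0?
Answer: 0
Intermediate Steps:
E = 0
W = 0 (W = -8*0 = 0)
V = 0
m = 0 (m = 5*(0*7) = 5*0 = 0)
-m = -1*0 = 0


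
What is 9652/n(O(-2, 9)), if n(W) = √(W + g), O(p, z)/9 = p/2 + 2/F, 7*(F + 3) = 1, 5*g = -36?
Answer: -9652*I*√10/15 ≈ -2034.8*I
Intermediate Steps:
g = -36/5 (g = (⅕)*(-36) = -36/5 ≈ -7.2000)
F = -20/7 (F = -3 + (⅐)*1 = -3 + ⅐ = -20/7 ≈ -2.8571)
O(p, z) = -63/10 + 9*p/2 (O(p, z) = 9*(p/2 + 2/(-20/7)) = 9*(p*(½) + 2*(-7/20)) = 9*(p/2 - 7/10) = 9*(-7/10 + p/2) = -63/10 + 9*p/2)
n(W) = √(-36/5 + W) (n(W) = √(W - 36/5) = √(-36/5 + W))
9652/n(O(-2, 9)) = 9652/((√(-180 + 25*(-63/10 + (9/2)*(-2)))/5)) = 9652/((√(-180 + 25*(-63/10 - 9))/5)) = 9652/((√(-180 + 25*(-153/10))/5)) = 9652/((√(-180 - 765/2)/5)) = 9652/((√(-1125/2)/5)) = 9652/(((15*I*√10/2)/5)) = 9652/((3*I*√10/2)) = 9652*(-I*√10/15) = -9652*I*√10/15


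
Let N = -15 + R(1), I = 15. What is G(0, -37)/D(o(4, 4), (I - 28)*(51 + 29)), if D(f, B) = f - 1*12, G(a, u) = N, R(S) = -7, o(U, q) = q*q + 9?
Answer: -22/13 ≈ -1.6923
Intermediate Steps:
o(U, q) = 9 + q² (o(U, q) = q² + 9 = 9 + q²)
N = -22 (N = -15 - 7 = -22)
G(a, u) = -22
D(f, B) = -12 + f (D(f, B) = f - 12 = -12 + f)
G(0, -37)/D(o(4, 4), (I - 28)*(51 + 29)) = -22/(-12 + (9 + 4²)) = -22/(-12 + (9 + 16)) = -22/(-12 + 25) = -22/13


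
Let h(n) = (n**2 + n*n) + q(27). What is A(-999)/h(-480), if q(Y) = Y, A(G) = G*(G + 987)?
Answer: 1332/51203 ≈ 0.026014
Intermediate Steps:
A(G) = G*(987 + G)
h(n) = 27 + 2*n**2 (h(n) = (n**2 + n*n) + 27 = (n**2 + n**2) + 27 = 2*n**2 + 27 = 27 + 2*n**2)
A(-999)/h(-480) = (-999*(987 - 999))/(27 + 2*(-480)**2) = (-999*(-12))/(27 + 2*230400) = 11988/(27 + 460800) = 11988/460827 = 11988*(1/460827) = 1332/51203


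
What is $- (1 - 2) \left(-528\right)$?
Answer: $-528$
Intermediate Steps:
$- (1 - 2) \left(-528\right) = \left(-1\right) \left(-1\right) \left(-528\right) = 1 \left(-528\right) = -528$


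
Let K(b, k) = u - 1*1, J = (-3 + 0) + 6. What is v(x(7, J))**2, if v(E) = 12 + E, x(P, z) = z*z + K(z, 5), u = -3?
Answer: 289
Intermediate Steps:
J = 3 (J = -3 + 6 = 3)
K(b, k) = -4 (K(b, k) = -3 - 1*1 = -3 - 1 = -4)
x(P, z) = -4 + z**2 (x(P, z) = z*z - 4 = z**2 - 4 = -4 + z**2)
v(x(7, J))**2 = (12 + (-4 + 3**2))**2 = (12 + (-4 + 9))**2 = (12 + 5)**2 = 17**2 = 289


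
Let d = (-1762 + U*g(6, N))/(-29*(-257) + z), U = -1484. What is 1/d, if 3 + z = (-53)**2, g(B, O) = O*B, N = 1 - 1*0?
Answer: -10259/10666 ≈ -0.96184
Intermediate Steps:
N = 1 (N = 1 + 0 = 1)
g(B, O) = B*O
z = 2806 (z = -3 + (-53)**2 = -3 + 2809 = 2806)
d = -10666/10259 (d = (-1762 - 8904)/(-29*(-257) + 2806) = (-1762 - 1484*6)/(7453 + 2806) = (-1762 - 8904)/10259 = -10666*1/10259 = -10666/10259 ≈ -1.0397)
1/d = 1/(-10666/10259) = -10259/10666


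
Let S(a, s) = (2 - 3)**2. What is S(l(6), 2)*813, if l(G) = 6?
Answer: 813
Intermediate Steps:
S(a, s) = 1 (S(a, s) = (-1)**2 = 1)
S(l(6), 2)*813 = 1*813 = 813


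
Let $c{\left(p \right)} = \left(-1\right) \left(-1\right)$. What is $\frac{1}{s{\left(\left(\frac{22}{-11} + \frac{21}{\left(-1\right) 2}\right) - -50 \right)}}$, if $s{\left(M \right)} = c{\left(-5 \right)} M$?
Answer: $\frac{2}{75} \approx 0.026667$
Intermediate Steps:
$c{\left(p \right)} = 1$
$s{\left(M \right)} = M$ ($s{\left(M \right)} = 1 M = M$)
$\frac{1}{s{\left(\left(\frac{22}{-11} + \frac{21}{\left(-1\right) 2}\right) - -50 \right)}} = \frac{1}{\left(\frac{22}{-11} + \frac{21}{\left(-1\right) 2}\right) - -50} = \frac{1}{\left(22 \left(- \frac{1}{11}\right) + \frac{21}{-2}\right) + 50} = \frac{1}{\left(-2 + 21 \left(- \frac{1}{2}\right)\right) + 50} = \frac{1}{\left(-2 - \frac{21}{2}\right) + 50} = \frac{1}{- \frac{25}{2} + 50} = \frac{1}{\frac{75}{2}} = \frac{2}{75}$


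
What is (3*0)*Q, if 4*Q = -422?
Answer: 0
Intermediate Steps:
Q = -211/2 (Q = (¼)*(-422) = -211/2 ≈ -105.50)
(3*0)*Q = (3*0)*(-211/2) = 0*(-211/2) = 0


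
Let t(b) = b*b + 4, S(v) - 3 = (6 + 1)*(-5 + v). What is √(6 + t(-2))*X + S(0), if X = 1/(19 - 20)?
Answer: -32 - √14 ≈ -35.742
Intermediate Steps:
S(v) = -32 + 7*v (S(v) = 3 + (6 + 1)*(-5 + v) = 3 + 7*(-5 + v) = 3 + (-35 + 7*v) = -32 + 7*v)
t(b) = 4 + b² (t(b) = b² + 4 = 4 + b²)
X = -1 (X = 1/(-1) = -1)
√(6 + t(-2))*X + S(0) = √(6 + (4 + (-2)²))*(-1) + (-32 + 7*0) = √(6 + (4 + 4))*(-1) + (-32 + 0) = √(6 + 8)*(-1) - 32 = √14*(-1) - 32 = -√14 - 32 = -32 - √14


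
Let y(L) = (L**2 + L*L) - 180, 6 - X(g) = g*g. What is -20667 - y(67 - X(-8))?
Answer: -51737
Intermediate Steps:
X(g) = 6 - g**2 (X(g) = 6 - g*g = 6 - g**2)
y(L) = -180 + 2*L**2 (y(L) = (L**2 + L**2) - 180 = 2*L**2 - 180 = -180 + 2*L**2)
-20667 - y(67 - X(-8)) = -20667 - (-180 + 2*(67 - (6 - 1*(-8)**2))**2) = -20667 - (-180 + 2*(67 - (6 - 1*64))**2) = -20667 - (-180 + 2*(67 - (6 - 64))**2) = -20667 - (-180 + 2*(67 - 1*(-58))**2) = -20667 - (-180 + 2*(67 + 58)**2) = -20667 - (-180 + 2*125**2) = -20667 - (-180 + 2*15625) = -20667 - (-180 + 31250) = -20667 - 1*31070 = -20667 - 31070 = -51737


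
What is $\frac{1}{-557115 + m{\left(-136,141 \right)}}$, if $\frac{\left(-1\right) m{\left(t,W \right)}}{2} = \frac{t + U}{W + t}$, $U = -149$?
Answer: $- \frac{1}{557001} \approx -1.7953 \cdot 10^{-6}$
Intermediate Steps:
$m{\left(t,W \right)} = - \frac{2 \left(-149 + t\right)}{W + t}$ ($m{\left(t,W \right)} = - 2 \frac{t - 149}{W + t} = - 2 \frac{-149 + t}{W + t} = - \frac{2 \left(-149 + t\right)}{W + t}$)
$\frac{1}{-557115 + m{\left(-136,141 \right)}} = \frac{1}{-557115 + \frac{2 \left(149 - -136\right)}{141 - 136}} = \frac{1}{-557115 + \frac{2 \left(149 + 136\right)}{5}} = \frac{1}{-557115 + 2 \cdot \frac{1}{5} \cdot 285} = \frac{1}{-557115 + 114} = \frac{1}{-557001} = - \frac{1}{557001}$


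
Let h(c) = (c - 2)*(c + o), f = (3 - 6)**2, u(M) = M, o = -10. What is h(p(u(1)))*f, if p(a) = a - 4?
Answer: 585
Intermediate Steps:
f = 9 (f = (-3)**2 = 9)
p(a) = -4 + a
h(c) = (-10 + c)*(-2 + c) (h(c) = (c - 2)*(c - 10) = (-2 + c)*(-10 + c) = (-10 + c)*(-2 + c))
h(p(u(1)))*f = (20 + (-4 + 1)**2 - 12*(-4 + 1))*9 = (20 + (-3)**2 - 12*(-3))*9 = (20 + 9 + 36)*9 = 65*9 = 585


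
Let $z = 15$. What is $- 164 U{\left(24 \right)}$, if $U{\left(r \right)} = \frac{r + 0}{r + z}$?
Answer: $- \frac{1312}{13} \approx -100.92$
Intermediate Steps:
$U{\left(r \right)} = \frac{r}{15 + r}$ ($U{\left(r \right)} = \frac{r + 0}{r + 15} = \frac{r}{15 + r}$)
$- 164 U{\left(24 \right)} = - 164 \frac{24}{15 + 24} = - 164 \cdot \frac{24}{39} = - 164 \cdot 24 \cdot \frac{1}{39} = \left(-164\right) \frac{8}{13} = - \frac{1312}{13}$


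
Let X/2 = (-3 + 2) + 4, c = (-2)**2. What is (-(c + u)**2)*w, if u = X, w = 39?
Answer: -3900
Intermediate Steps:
c = 4
X = 6 (X = 2*((-3 + 2) + 4) = 2*(-1 + 4) = 2*3 = 6)
u = 6
(-(c + u)**2)*w = -(4 + 6)**2*39 = -1*10**2*39 = -1*100*39 = -100*39 = -3900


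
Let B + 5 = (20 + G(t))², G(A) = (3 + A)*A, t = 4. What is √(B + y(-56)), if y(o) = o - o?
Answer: 11*√19 ≈ 47.948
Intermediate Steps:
y(o) = 0
G(A) = A*(3 + A)
B = 2299 (B = -5 + (20 + 4*(3 + 4))² = -5 + (20 + 4*7)² = -5 + (20 + 28)² = -5 + 48² = -5 + 2304 = 2299)
√(B + y(-56)) = √(2299 + 0) = √2299 = 11*√19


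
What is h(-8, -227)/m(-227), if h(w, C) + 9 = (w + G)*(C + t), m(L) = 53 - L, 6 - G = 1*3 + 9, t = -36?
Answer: 3673/280 ≈ 13.118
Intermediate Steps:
G = -6 (G = 6 - (1*3 + 9) = 6 - (3 + 9) = 6 - 1*12 = 6 - 12 = -6)
h(w, C) = -9 + (-36 + C)*(-6 + w) (h(w, C) = -9 + (w - 6)*(C - 36) = -9 + (-6 + w)*(-36 + C) = -9 + (-36 + C)*(-6 + w))
h(-8, -227)/m(-227) = (207 - 36*(-8) - 6*(-227) - 227*(-8))/(53 - 1*(-227)) = (207 + 288 + 1362 + 1816)/(53 + 227) = 3673/280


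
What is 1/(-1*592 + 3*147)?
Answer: -1/151 ≈ -0.0066225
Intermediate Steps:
1/(-1*592 + 3*147) = 1/(-592 + 441) = 1/(-151) = -1/151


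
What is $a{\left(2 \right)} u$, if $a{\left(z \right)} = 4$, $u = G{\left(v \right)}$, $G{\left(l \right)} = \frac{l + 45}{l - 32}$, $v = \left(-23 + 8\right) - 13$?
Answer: $- \frac{17}{15} \approx -1.1333$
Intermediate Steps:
$v = -28$ ($v = -15 - 13 = -28$)
$G{\left(l \right)} = \frac{45 + l}{-32 + l}$
$u = - \frac{17}{60}$ ($u = \frac{45 - 28}{-32 - 28} = \frac{1}{-60} \cdot 17 = \left(- \frac{1}{60}\right) 17 = - \frac{17}{60} \approx -0.28333$)
$a{\left(2 \right)} u = 4 \left(- \frac{17}{60}\right) = - \frac{17}{15}$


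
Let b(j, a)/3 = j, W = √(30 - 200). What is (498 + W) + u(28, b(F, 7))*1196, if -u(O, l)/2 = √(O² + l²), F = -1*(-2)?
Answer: 498 - 4784*√205 + I*√170 ≈ -67999.0 + 13.038*I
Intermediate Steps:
W = I*√170 (W = √(-170) = I*√170 ≈ 13.038*I)
F = 2
b(j, a) = 3*j
u(O, l) = -2*√(O² + l²)
(498 + W) + u(28, b(F, 7))*1196 = (498 + I*√170) - 2*√(28² + (3*2)²)*1196 = (498 + I*√170) - 2*√(784 + 6²)*1196 = (498 + I*√170) - 2*√(784 + 36)*1196 = (498 + I*√170) - 4*√205*1196 = (498 + I*√170) - 4784*√205 = 498 - 4784*√205 + I*√170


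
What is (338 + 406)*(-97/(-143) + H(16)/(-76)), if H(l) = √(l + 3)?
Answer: 72168/143 - 186*√19/19 ≈ 462.00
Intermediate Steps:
H(l) = √(3 + l)
(338 + 406)*(-97/(-143) + H(16)/(-76)) = (338 + 406)*(-97/(-143) + √(3 + 16)/(-76)) = 744*(-97*(-1/143) + √19*(-1/76)) = 744*(97/143 - √19/76) = 72168/143 - 186*√19/19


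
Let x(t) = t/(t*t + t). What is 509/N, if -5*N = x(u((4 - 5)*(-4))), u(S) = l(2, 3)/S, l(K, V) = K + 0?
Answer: -7635/2 ≈ -3817.5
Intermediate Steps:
l(K, V) = K
u(S) = 2/S
x(t) = t/(t + t²) (x(t) = t/(t² + t) = t/(t + t²))
N = -2/15 (N = -1/(5*(1 + 2/(((4 - 5)*(-4))))) = -1/(5*(1 + 2/((-1*(-4))))) = -1/(5*(1 + 2/4)) = -1/(5*(1 + 2*(¼))) = -1/(5*(1 + ½)) = -1/(5*3/2) = -⅕*⅔ = -2/15 ≈ -0.13333)
509/N = 509/(-2/15) = 509*(-15/2) = -7635/2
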